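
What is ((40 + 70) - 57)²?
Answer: 2809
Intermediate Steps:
((40 + 70) - 57)² = (110 - 57)² = 53² = 2809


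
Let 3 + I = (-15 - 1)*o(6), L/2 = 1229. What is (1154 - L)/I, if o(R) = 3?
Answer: 1304/51 ≈ 25.569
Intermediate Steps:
L = 2458 (L = 2*1229 = 2458)
I = -51 (I = -3 + (-15 - 1)*3 = -3 - 16*3 = -3 - 48 = -51)
(1154 - L)/I = (1154 - 1*2458)/(-51) = (1154 - 2458)*(-1/51) = -1304*(-1/51) = 1304/51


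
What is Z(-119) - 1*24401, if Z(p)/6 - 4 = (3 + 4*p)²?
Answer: 1317997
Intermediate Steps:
Z(p) = 24 + 6*(3 + 4*p)²
Z(-119) - 1*24401 = (24 + 6*(3 + 4*(-119))²) - 1*24401 = (24 + 6*(3 - 476)²) - 24401 = (24 + 6*(-473)²) - 24401 = (24 + 6*223729) - 24401 = (24 + 1342374) - 24401 = 1342398 - 24401 = 1317997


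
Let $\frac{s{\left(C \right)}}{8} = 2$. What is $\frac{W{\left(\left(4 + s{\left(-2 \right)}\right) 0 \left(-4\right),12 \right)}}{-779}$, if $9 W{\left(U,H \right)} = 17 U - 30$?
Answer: $\frac{10}{2337} \approx 0.004279$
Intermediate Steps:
$s{\left(C \right)} = 16$ ($s{\left(C \right)} = 8 \cdot 2 = 16$)
$W{\left(U,H \right)} = - \frac{10}{3} + \frac{17 U}{9}$ ($W{\left(U,H \right)} = \frac{17 U - 30}{9} = \frac{-30 + 17 U}{9} = - \frac{10}{3} + \frac{17 U}{9}$)
$\frac{W{\left(\left(4 + s{\left(-2 \right)}\right) 0 \left(-4\right),12 \right)}}{-779} = \frac{- \frac{10}{3} + \frac{17 \left(4 + 16\right) 0 \left(-4\right)}{9}}{-779} = \left(- \frac{10}{3} + \frac{17 \cdot 20 \cdot 0 \left(-4\right)}{9}\right) \left(- \frac{1}{779}\right) = \left(- \frac{10}{3} + \frac{17 \cdot 0 \left(-4\right)}{9}\right) \left(- \frac{1}{779}\right) = \left(- \frac{10}{3} + \frac{17}{9} \cdot 0\right) \left(- \frac{1}{779}\right) = \left(- \frac{10}{3} + 0\right) \left(- \frac{1}{779}\right) = \left(- \frac{10}{3}\right) \left(- \frac{1}{779}\right) = \frac{10}{2337}$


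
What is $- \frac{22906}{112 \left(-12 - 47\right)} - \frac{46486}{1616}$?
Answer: $- \frac{4221303}{166852} \approx -25.3$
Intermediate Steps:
$- \frac{22906}{112 \left(-12 - 47\right)} - \frac{46486}{1616} = - \frac{22906}{112 \left(-59\right)} - \frac{23243}{808} = - \frac{22906}{-6608} - \frac{23243}{808} = \left(-22906\right) \left(- \frac{1}{6608}\right) - \frac{23243}{808} = \frac{11453}{3304} - \frac{23243}{808} = - \frac{4221303}{166852}$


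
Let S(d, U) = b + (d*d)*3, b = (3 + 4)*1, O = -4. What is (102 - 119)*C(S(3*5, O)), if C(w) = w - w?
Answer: 0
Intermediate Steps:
b = 7 (b = 7*1 = 7)
S(d, U) = 7 + 3*d² (S(d, U) = 7 + (d*d)*3 = 7 + d²*3 = 7 + 3*d²)
C(w) = 0
(102 - 119)*C(S(3*5, O)) = (102 - 119)*0 = -17*0 = 0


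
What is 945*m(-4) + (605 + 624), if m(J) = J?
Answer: -2551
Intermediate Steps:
945*m(-4) + (605 + 624) = 945*(-4) + (605 + 624) = -3780 + 1229 = -2551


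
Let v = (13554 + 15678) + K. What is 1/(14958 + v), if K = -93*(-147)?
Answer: 1/57861 ≈ 1.7283e-5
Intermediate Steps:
K = 13671
v = 42903 (v = (13554 + 15678) + 13671 = 29232 + 13671 = 42903)
1/(14958 + v) = 1/(14958 + 42903) = 1/57861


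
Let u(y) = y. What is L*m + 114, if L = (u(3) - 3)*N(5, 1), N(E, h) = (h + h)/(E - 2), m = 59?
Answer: 114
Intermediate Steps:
N(E, h) = 2*h/(-2 + E) (N(E, h) = (2*h)/(-2 + E) = 2*h/(-2 + E))
L = 0 (L = (3 - 3)*(2*1/(-2 + 5)) = 0*(2*1/3) = 0*(2*1*(⅓)) = 0*(⅔) = 0)
L*m + 114 = 0*59 + 114 = 0 + 114 = 114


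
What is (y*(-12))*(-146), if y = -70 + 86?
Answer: 28032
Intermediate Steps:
y = 16
(y*(-12))*(-146) = (16*(-12))*(-146) = -192*(-146) = 28032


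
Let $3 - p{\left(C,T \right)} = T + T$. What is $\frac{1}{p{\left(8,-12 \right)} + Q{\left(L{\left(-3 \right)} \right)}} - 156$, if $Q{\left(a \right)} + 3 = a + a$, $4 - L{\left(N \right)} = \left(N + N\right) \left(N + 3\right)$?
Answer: $- \frac{4991}{32} \approx -155.97$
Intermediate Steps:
$L{\left(N \right)} = 4 - 2 N \left(3 + N\right)$ ($L{\left(N \right)} = 4 - \left(N + N\right) \left(N + 3\right) = 4 - 2 N \left(3 + N\right)$)
$p{\left(C,T \right)} = 3 - 2 T$ ($p{\left(C,T \right)} = 3 - \left(T + T\right) = 3 - 2 T$)
$Q{\left(a \right)} = -3 + 2 a$ ($Q{\left(a \right)} = -3 + \left(a + a\right) = -3 + 2 a$)
$\frac{1}{p{\left(8,-12 \right)} + Q{\left(L{\left(-3 \right)} \right)}} - 156 = \frac{1}{\left(3 - -24\right) - \left(3 - 2 \left(4 - -18 - 2 \left(-3\right)^{2}\right)\right)} - 156 = \frac{1}{\left(3 + 24\right) - \left(3 - 2 \left(4 + 18 - 18\right)\right)} - 156 = \frac{1}{27 - \left(3 - 2 \left(4 + 18 - 18\right)\right)} - 156 = \frac{1}{27 + \left(-3 + 2 \cdot 4\right)} - 156 = \frac{1}{27 + \left(-3 + 8\right)} - 156 = \frac{1}{27 + 5} - 156 = \frac{1}{32} - 156 = - \frac{4991}{32}$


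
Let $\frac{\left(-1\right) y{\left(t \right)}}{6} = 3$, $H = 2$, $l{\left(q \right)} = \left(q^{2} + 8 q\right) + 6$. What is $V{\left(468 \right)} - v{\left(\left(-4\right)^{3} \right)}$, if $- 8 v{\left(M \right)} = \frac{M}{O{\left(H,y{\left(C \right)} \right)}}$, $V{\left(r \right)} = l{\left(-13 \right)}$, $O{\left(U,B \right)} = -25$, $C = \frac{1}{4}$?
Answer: $\frac{1783}{25} \approx 71.32$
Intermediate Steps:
$l{\left(q \right)} = 6 + q^{2} + 8 q$
$C = \frac{1}{4} \approx 0.25$
$y{\left(t \right)} = -18$ ($y{\left(t \right)} = \left(-6\right) 3 = -18$)
$V{\left(r \right)} = 71$ ($V{\left(r \right)} = 6 + \left(-13\right)^{2} + 8 \left(-13\right) = 6 + 169 - 104 = 71$)
$v{\left(M \right)} = \frac{M}{200}$ ($v{\left(M \right)} = - \frac{M \frac{1}{-25}}{8} = - \frac{M \left(- \frac{1}{25}\right)}{8} = - \frac{\left(- \frac{1}{25}\right) M}{8} = \frac{M}{200}$)
$V{\left(468 \right)} - v{\left(\left(-4\right)^{3} \right)} = 71 - \frac{\left(-4\right)^{3}}{200} = 71 - \frac{1}{200} \left(-64\right) = 71 - - \frac{8}{25} = 71 + \frac{8}{25} = \frac{1783}{25}$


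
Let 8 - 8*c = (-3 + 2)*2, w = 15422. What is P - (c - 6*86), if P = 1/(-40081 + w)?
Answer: 50772877/98636 ≈ 514.75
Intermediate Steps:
P = -1/24659 (P = 1/(-40081 + 15422) = 1/(-24659) = -1/24659 ≈ -4.0553e-5)
c = 5/4 (c = 1 - (-3 + 2)*2/8 = 1 - (-1)*2/8 = 1 - ⅛*(-2) = 1 + ¼ = 5/4 ≈ 1.2500)
P - (c - 6*86) = -1/24659 - (5/4 - 6*86) = -1/24659 - (5/4 - 516) = -1/24659 - 1*(-2059/4) = -1/24659 + 2059/4 = 50772877/98636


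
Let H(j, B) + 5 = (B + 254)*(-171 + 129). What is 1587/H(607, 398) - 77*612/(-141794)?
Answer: 532826079/1941797933 ≈ 0.27440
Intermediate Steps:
H(j, B) = -10673 - 42*B (H(j, B) = -5 + (B + 254)*(-171 + 129) = -5 + (254 + B)*(-42) = -5 + (-10668 - 42*B) = -10673 - 42*B)
1587/H(607, 398) - 77*612/(-141794) = 1587/(-10673 - 42*398) - 77*612/(-141794) = 1587/(-10673 - 16716) - 47124*(-1/141794) = 1587/(-27389) + 23562/70897 = 1587*(-1/27389) + 23562/70897 = -1587/27389 + 23562/70897 = 532826079/1941797933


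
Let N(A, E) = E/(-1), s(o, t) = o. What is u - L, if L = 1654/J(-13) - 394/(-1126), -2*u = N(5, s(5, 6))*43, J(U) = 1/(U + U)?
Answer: 48543155/1126 ≈ 43111.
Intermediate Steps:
N(A, E) = -E (N(A, E) = E*(-1) = -E)
J(U) = 1/(2*U)
u = 215/2 (u = -(-1*5)*43/2 = -(-5)*43/2 = -½*(-215) = 215/2 ≈ 107.50)
L = -24211055/563 (L = 1654/(((½)/(-13))) - 394/(-1126) = 1654/(((½)*(-1/13))) - 394*(-1/1126) = 1654/(-1/26) + 197/563 = 1654*(-26) + 197/563 = -43004 + 197/563 = -24211055/563 ≈ -43004.)
u - L = 215/2 - 1*(-24211055/563) = 215/2 + 24211055/563 = 48543155/1126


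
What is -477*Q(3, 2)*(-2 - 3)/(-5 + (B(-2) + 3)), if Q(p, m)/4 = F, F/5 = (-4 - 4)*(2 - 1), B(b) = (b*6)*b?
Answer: -190800/11 ≈ -17345.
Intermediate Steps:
B(b) = 6*b² (B(b) = (6*b)*b = 6*b²)
F = -40 (F = 5*((-4 - 4)*(2 - 1)) = 5*(-8*1) = 5*(-8) = -40)
Q(p, m) = -160 (Q(p, m) = 4*(-40) = -160)
-477*Q(3, 2)*(-2 - 3)/(-5 + (B(-2) + 3)) = -(-76320)*(-2 - 3)/(-5 + (6*(-2)² + 3)) = -(-76320)*(-5/(-5 + (6*4 + 3))) = -(-76320)*(-5/(-5 + (24 + 3))) = -(-76320)*(-5/(-5 + 27)) = -(-76320)*(-5/22) = -(-76320)*(-5*1/22) = -(-76320)*(-5)/22 = -477*400/11 = -190800/11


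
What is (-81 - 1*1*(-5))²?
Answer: 5776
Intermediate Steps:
(-81 - 1*1*(-5))² = (-81 - 1*(-5))² = (-81 + 5)² = (-76)² = 5776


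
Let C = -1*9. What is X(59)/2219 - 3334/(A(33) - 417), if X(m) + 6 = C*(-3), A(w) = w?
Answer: 529015/60864 ≈ 8.6918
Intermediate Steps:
C = -9
X(m) = 21 (X(m) = -6 - 9*(-3) = -6 + 27 = 21)
X(59)/2219 - 3334/(A(33) - 417) = 21/2219 - 3334/(33 - 417) = 21*(1/2219) - 3334/(-384) = 3/317 - 3334*(-1/384) = 3/317 + 1667/192 = 529015/60864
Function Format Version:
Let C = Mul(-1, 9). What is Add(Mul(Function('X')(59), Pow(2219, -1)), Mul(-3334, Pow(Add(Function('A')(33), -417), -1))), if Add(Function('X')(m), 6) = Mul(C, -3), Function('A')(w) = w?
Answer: Rational(529015, 60864) ≈ 8.6918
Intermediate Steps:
C = -9
Function('X')(m) = 21 (Function('X')(m) = Add(-6, Mul(-9, -3)) = Add(-6, 27) = 21)
Add(Mul(Function('X')(59), Pow(2219, -1)), Mul(-3334, Pow(Add(Function('A')(33), -417), -1))) = Add(Mul(21, Pow(2219, -1)), Mul(-3334, Pow(Add(33, -417), -1))) = Add(Mul(21, Rational(1, 2219)), Mul(-3334, Pow(-384, -1))) = Add(Rational(3, 317), Mul(-3334, Rational(-1, 384))) = Add(Rational(3, 317), Rational(1667, 192)) = Rational(529015, 60864)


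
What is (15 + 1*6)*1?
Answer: 21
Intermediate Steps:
(15 + 1*6)*1 = (15 + 6)*1 = 21*1 = 21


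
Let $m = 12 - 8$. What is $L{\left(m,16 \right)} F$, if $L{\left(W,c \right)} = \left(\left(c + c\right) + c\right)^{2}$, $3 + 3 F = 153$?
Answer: $115200$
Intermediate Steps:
$F = 50$ ($F = -1 + \frac{1}{3} \cdot 153 = -1 + 51 = 50$)
$m = 4$ ($m = 12 - 8 = 4$)
$L{\left(W,c \right)} = 9 c^{2}$ ($L{\left(W,c \right)} = \left(2 c + c\right)^{2} = \left(3 c\right)^{2} = 9 c^{2}$)
$L{\left(m,16 \right)} F = 9 \cdot 16^{2} \cdot 50 = 9 \cdot 256 \cdot 50 = 2304 \cdot 50 = 115200$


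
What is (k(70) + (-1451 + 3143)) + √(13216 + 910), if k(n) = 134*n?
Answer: 11072 + √14126 ≈ 11191.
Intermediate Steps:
(k(70) + (-1451 + 3143)) + √(13216 + 910) = (134*70 + (-1451 + 3143)) + √(13216 + 910) = (9380 + 1692) + √14126 = 11072 + √14126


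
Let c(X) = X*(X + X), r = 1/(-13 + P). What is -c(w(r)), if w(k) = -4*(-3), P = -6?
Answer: -288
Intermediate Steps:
r = -1/19 (r = 1/(-13 - 6) = 1/(-19) = -1/19 ≈ -0.052632)
w(k) = 12
c(X) = 2*X² (c(X) = X*(2*X) = 2*X²)
-c(w(r)) = -2*12² = -2*144 = -1*288 = -288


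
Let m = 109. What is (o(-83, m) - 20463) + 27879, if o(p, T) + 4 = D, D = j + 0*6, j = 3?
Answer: 7415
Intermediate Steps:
D = 3 (D = 3 + 0*6 = 3 + 0 = 3)
o(p, T) = -1 (o(p, T) = -4 + 3 = -1)
(o(-83, m) - 20463) + 27879 = (-1 - 20463) + 27879 = -20464 + 27879 = 7415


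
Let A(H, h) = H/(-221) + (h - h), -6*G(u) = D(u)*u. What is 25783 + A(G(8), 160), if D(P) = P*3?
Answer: 5698075/221 ≈ 25783.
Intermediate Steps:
D(P) = 3*P
G(u) = -u**2/2 (G(u) = -3*u*u/6 = -u**2/2)
A(H, h) = -H/221 (A(H, h) = -H/221 + 0 = -H/221)
25783 + A(G(8), 160) = 25783 - (-1)*8**2/442 = 25783 - (-1)*64/442 = 25783 - 1/221*(-32) = 25783 + 32/221 = 5698075/221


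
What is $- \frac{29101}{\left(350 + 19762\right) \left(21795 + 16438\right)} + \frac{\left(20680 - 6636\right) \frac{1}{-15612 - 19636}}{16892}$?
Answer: $- \frac{54933645295}{894209395563978} \approx -6.1433 \cdot 10^{-5}$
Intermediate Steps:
$- \frac{29101}{\left(350 + 19762\right) \left(21795 + 16438\right)} + \frac{\left(20680 - 6636\right) \frac{1}{-15612 - 19636}}{16892} = - \frac{29101}{20112 \cdot 38233} + \frac{14044}{-35248} \cdot \frac{1}{16892} = - \frac{29101}{768942096} + 14044 \left(- \frac{1}{35248}\right) \frac{1}{16892} = \left(-29101\right) \frac{1}{768942096} - \frac{3511}{148852304} = - \frac{29101}{768942096} - \frac{3511}{148852304} = - \frac{54933645295}{894209395563978}$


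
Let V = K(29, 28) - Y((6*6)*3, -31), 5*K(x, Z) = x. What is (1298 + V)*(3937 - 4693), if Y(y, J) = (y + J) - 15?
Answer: -4694004/5 ≈ -9.3880e+5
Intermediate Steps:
K(x, Z) = x/5
Y(y, J) = -15 + J + y (Y(y, J) = (J + y) - 15 = -15 + J + y)
V = -281/5 (V = (⅕)*29 - (-15 - 31 + (6*6)*3) = 29/5 - (-15 - 31 + 36*3) = 29/5 - (-15 - 31 + 108) = 29/5 - 1*62 = 29/5 - 62 = -281/5 ≈ -56.200)
(1298 + V)*(3937 - 4693) = (1298 - 281/5)*(3937 - 4693) = (6209/5)*(-756) = -4694004/5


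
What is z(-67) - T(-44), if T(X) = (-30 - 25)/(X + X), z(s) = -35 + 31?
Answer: -37/8 ≈ -4.6250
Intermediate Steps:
z(s) = -4
T(X) = -55/(2*X) (T(X) = -55*1/(2*X) = -55/(2*X))
z(-67) - T(-44) = -4 - (-55)/(2*(-44)) = -4 - (-55)*(-1)/(2*44) = -4 - 1*5/8 = -4 - 5/8 = -37/8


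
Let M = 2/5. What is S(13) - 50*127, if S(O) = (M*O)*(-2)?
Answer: -31802/5 ≈ -6360.4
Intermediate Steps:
M = ⅖ (M = 2*(⅕) = ⅖ ≈ 0.40000)
S(O) = -4*O/5 (S(O) = (2*O/5)*(-2) = -4*O/5)
S(13) - 50*127 = -⅘*13 - 50*127 = -52/5 - 6350 = -31802/5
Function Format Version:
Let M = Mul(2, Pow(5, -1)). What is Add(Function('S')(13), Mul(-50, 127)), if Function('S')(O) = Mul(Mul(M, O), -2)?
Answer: Rational(-31802, 5) ≈ -6360.4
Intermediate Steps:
M = Rational(2, 5) (M = Mul(2, Rational(1, 5)) = Rational(2, 5) ≈ 0.40000)
Function('S')(O) = Mul(Rational(-4, 5), O) (Function('S')(O) = Mul(Mul(Rational(2, 5), O), -2) = Mul(Rational(-4, 5), O))
Add(Function('S')(13), Mul(-50, 127)) = Add(Mul(Rational(-4, 5), 13), Mul(-50, 127)) = Add(Rational(-52, 5), -6350) = Rational(-31802, 5)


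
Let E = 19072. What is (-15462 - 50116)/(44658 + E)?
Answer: -32789/31865 ≈ -1.0290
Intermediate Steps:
(-15462 - 50116)/(44658 + E) = (-15462 - 50116)/(44658 + 19072) = -65578/63730 = -65578*1/63730 = -32789/31865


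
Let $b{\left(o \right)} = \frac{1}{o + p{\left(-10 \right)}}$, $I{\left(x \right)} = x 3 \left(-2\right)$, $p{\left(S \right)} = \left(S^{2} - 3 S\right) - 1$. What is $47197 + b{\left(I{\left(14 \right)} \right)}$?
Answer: $\frac{2123866}{45} \approx 47197.0$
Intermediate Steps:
$p{\left(S \right)} = -1 + S^{2} - 3 S$
$I{\left(x \right)} = - 6 x$ ($I{\left(x \right)} = 3 x \left(-2\right) = - 6 x$)
$b{\left(o \right)} = \frac{1}{129 + o}$ ($b{\left(o \right)} = \frac{1}{o - \left(-29 - 100\right)} = \frac{1}{o + \left(-1 + 100 + 30\right)} = \frac{1}{o + 129} = \frac{1}{129 + o}$)
$47197 + b{\left(I{\left(14 \right)} \right)} = 47197 + \frac{1}{129 - 84} = 47197 + \frac{1}{45} = \frac{2123866}{45}$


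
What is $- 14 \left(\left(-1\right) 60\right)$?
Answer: $840$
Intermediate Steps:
$- 14 \left(\left(-1\right) 60\right) = \left(-14\right) \left(-60\right) = 840$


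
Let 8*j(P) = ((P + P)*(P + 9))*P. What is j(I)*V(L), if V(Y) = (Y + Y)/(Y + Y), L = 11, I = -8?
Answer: 16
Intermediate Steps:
V(Y) = 1 (V(Y) = (2*Y)/((2*Y)) = (2*Y)*(1/(2*Y)) = 1)
j(P) = P**2*(9 + P)/4 (j(P) = (((P + P)*(P + 9))*P)/8 = (((2*P)*(9 + P))*P)/8 = ((2*P*(9 + P))*P)/8 = (2*P**2*(9 + P))/8 = P**2*(9 + P)/4)
j(I)*V(L) = ((1/4)*(-8)**2*(9 - 8))*1 = ((1/4)*64*1)*1 = 16*1 = 16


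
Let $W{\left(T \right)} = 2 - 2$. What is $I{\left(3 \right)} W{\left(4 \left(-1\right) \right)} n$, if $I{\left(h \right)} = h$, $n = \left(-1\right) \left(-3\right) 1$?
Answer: $0$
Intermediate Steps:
$W{\left(T \right)} = 0$ ($W{\left(T \right)} = 2 - 2 = 0$)
$n = 3$ ($n = 3 \cdot 1 = 3$)
$I{\left(3 \right)} W{\left(4 \left(-1\right) \right)} n = 3 \cdot 0 \cdot 3 = 0 \cdot 3 = 0$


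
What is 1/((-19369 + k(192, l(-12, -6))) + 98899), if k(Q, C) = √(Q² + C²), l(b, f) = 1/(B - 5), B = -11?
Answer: 4071936/323839182643 - 16*√9437185/1619195913215 ≈ 1.2544e-5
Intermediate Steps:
l(b, f) = -1/16 (l(b, f) = 1/(-11 - 5) = 1/(-16) = -1/16)
k(Q, C) = √(C² + Q²)
1/((-19369 + k(192, l(-12, -6))) + 98899) = 1/((-19369 + √((-1/16)² + 192²)) + 98899) = 1/((-19369 + √(1/256 + 36864)) + 98899) = 1/((-19369 + √(9437185/256)) + 98899) = 1/((-19369 + √9437185/16) + 98899) = 1/(79530 + √9437185/16)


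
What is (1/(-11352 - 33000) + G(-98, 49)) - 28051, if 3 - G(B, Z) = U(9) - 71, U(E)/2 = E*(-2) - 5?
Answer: -1238795713/44352 ≈ -27931.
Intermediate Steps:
U(E) = -10 - 4*E (U(E) = 2*(E*(-2) - 5) = 2*(-2*E - 5) = 2*(-5 - 2*E) = -10 - 4*E)
G(B, Z) = 120 (G(B, Z) = 3 - ((-10 - 4*9) - 71) = 3 - ((-10 - 36) - 71) = 3 - (-46 - 71) = 3 - 1*(-117) = 3 + 117 = 120)
(1/(-11352 - 33000) + G(-98, 49)) - 28051 = (1/(-11352 - 33000) + 120) - 28051 = (1/(-44352) + 120) - 28051 = (-1/44352 + 120) - 28051 = 5322239/44352 - 28051 = -1238795713/44352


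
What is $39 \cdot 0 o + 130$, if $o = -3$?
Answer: $130$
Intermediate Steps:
$39 \cdot 0 o + 130 = 39 \cdot 0 \left(-3\right) + 130 = 39 \cdot 0 + 130 = 0 + 130 = 130$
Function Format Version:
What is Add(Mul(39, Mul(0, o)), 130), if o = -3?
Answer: 130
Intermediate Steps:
Add(Mul(39, Mul(0, o)), 130) = Add(Mul(39, Mul(0, -3)), 130) = Add(Mul(39, 0), 130) = Add(0, 130) = 130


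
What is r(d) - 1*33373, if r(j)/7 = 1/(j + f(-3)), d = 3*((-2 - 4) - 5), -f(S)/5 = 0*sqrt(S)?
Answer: -1101316/33 ≈ -33373.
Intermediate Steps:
f(S) = 0 (f(S) = -0*sqrt(S) = -5*0 = 0)
d = -33 (d = 3*(-6 - 5) = 3*(-11) = -33)
r(j) = 7/j (r(j) = 7/(j + 0) = 7/j)
r(d) - 1*33373 = 7/(-33) - 1*33373 = 7*(-1/33) - 33373 = -7/33 - 33373 = -1101316/33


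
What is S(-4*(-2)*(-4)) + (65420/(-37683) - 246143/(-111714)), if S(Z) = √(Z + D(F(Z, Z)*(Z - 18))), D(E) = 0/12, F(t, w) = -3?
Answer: 655692263/1403239554 + 4*I*√2 ≈ 0.46727 + 5.6569*I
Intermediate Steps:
D(E) = 0 (D(E) = 0*(1/12) = 0)
S(Z) = √Z (S(Z) = √(Z + 0) = √Z)
S(-4*(-2)*(-4)) + (65420/(-37683) - 246143/(-111714)) = √(-4*(-2)*(-4)) + (65420/(-37683) - 246143/(-111714)) = √(8*(-4)) + (65420*(-1/37683) - 246143*(-1/111714)) = √(-32) + (-65420/37683 + 246143/111714) = 4*I*√2 + 655692263/1403239554 = 655692263/1403239554 + 4*I*√2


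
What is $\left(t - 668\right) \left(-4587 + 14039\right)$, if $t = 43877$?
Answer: $408411468$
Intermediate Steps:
$\left(t - 668\right) \left(-4587 + 14039\right) = \left(43877 - 668\right) \left(-4587 + 14039\right) = 43209 \cdot 9452 = 408411468$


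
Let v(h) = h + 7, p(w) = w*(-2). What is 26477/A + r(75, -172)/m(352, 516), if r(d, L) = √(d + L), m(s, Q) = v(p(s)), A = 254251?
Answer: 26477/254251 - I*√97/697 ≈ 0.10414 - 0.01413*I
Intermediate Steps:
p(w) = -2*w
v(h) = 7 + h
m(s, Q) = 7 - 2*s
r(d, L) = √(L + d)
26477/A + r(75, -172)/m(352, 516) = 26477/254251 + √(-172 + 75)/(7 - 2*352) = 26477*(1/254251) + √(-97)/(7 - 704) = 26477/254251 + (I*√97)/(-697) = 26477/254251 + (I*√97)*(-1/697) = 26477/254251 - I*√97/697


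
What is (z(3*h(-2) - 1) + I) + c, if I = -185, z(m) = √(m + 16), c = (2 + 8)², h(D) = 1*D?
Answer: -82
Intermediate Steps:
h(D) = D
c = 100 (c = 10² = 100)
z(m) = √(16 + m)
(z(3*h(-2) - 1) + I) + c = (√(16 + (3*(-2) - 1)) - 185) + 100 = (√(16 + (-6 - 1)) - 185) + 100 = (√(16 - 7) - 185) + 100 = (√9 - 185) + 100 = (3 - 185) + 100 = -182 + 100 = -82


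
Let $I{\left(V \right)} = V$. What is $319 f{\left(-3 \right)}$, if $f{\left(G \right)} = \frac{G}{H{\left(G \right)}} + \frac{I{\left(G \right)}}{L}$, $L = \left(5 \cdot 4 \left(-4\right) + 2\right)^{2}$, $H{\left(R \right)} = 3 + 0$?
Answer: $- \frac{647251}{2028} \approx -319.16$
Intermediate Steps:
$H{\left(R \right)} = 3$
$L = 6084$ ($L = \left(20 \left(-4\right) + 2\right)^{2} = \left(-80 + 2\right)^{2} = \left(-78\right)^{2} = 6084$)
$f{\left(G \right)} = \frac{2029 G}{6084}$ ($f{\left(G \right)} = \frac{G}{3} + \frac{G}{6084} = \frac{2029 G}{6084}$)
$319 f{\left(-3 \right)} = 319 \cdot \frac{2029}{6084} \left(-3\right) = 319 \left(- \frac{2029}{2028}\right) = - \frac{647251}{2028}$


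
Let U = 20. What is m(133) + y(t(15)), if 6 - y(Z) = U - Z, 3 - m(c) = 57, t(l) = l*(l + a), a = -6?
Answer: 67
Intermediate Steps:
t(l) = l*(-6 + l) (t(l) = l*(l - 6) = l*(-6 + l))
m(c) = -54 (m(c) = 3 - 1*57 = 3 - 57 = -54)
y(Z) = -14 + Z (y(Z) = 6 - (20 - Z) = 6 + (-20 + Z) = -14 + Z)
m(133) + y(t(15)) = -54 + (-14 + 15*(-6 + 15)) = -54 + (-14 + 15*9) = -54 + (-14 + 135) = -54 + 121 = 67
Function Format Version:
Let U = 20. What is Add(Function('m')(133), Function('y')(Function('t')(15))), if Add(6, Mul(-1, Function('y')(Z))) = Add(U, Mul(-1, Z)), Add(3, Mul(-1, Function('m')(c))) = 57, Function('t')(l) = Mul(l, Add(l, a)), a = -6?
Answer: 67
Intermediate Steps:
Function('t')(l) = Mul(l, Add(-6, l)) (Function('t')(l) = Mul(l, Add(l, -6)) = Mul(l, Add(-6, l)))
Function('m')(c) = -54 (Function('m')(c) = Add(3, Mul(-1, 57)) = Add(3, -57) = -54)
Function('y')(Z) = Add(-14, Z) (Function('y')(Z) = Add(6, Mul(-1, Add(20, Mul(-1, Z)))) = Add(6, Add(-20, Z)) = Add(-14, Z))
Add(Function('m')(133), Function('y')(Function('t')(15))) = Add(-54, Add(-14, Mul(15, Add(-6, 15)))) = Add(-54, Add(-14, Mul(15, 9))) = Add(-54, Add(-14, 135)) = Add(-54, 121) = 67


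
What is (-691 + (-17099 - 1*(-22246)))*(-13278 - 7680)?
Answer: -93388848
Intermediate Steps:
(-691 + (-17099 - 1*(-22246)))*(-13278 - 7680) = (-691 + (-17099 + 22246))*(-20958) = (-691 + 5147)*(-20958) = 4456*(-20958) = -93388848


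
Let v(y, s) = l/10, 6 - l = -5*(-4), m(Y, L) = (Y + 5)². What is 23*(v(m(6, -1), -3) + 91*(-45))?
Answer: -471086/5 ≈ -94217.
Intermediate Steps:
m(Y, L) = (5 + Y)²
l = -14 (l = 6 - (-5)*(-4) = 6 - 1*20 = 6 - 20 = -14)
v(y, s) = -7/5 (v(y, s) = -14/10 = -14*⅒ = -7/5)
23*(v(m(6, -1), -3) + 91*(-45)) = 23*(-7/5 + 91*(-45)) = 23*(-7/5 - 4095) = 23*(-20482/5) = -471086/5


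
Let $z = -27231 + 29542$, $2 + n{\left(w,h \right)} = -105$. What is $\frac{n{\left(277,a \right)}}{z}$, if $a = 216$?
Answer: $- \frac{107}{2311} \approx -0.0463$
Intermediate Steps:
$n{\left(w,h \right)} = -107$ ($n{\left(w,h \right)} = -2 - 105 = -107$)
$z = 2311$
$\frac{n{\left(277,a \right)}}{z} = - \frac{107}{2311}$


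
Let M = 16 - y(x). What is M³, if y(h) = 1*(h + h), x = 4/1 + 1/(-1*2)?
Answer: 729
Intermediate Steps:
x = 7/2 (x = 4*1 - 1*½ = 4 - ½ = 7/2 ≈ 3.5000)
y(h) = 2*h (y(h) = 1*(2*h) = 2*h)
M = 9 (M = 16 - 2*7/2 = 16 - 1*7 = 16 - 7 = 9)
M³ = 9³ = 729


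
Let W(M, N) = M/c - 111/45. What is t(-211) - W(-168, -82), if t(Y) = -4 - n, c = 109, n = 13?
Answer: -21242/1635 ≈ -12.992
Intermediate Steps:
t(Y) = -17 (t(Y) = -4 - 1*13 = -4 - 13 = -17)
W(M, N) = -37/15 + M/109 (W(M, N) = M/109 - 111/45 = M*(1/109) - 111*1/45 = M/109 - 37/15 = -37/15 + M/109)
t(-211) - W(-168, -82) = -17 - (-37/15 + (1/109)*(-168)) = -17 - (-37/15 - 168/109) = -17 - 1*(-6553/1635) = -17 + 6553/1635 = -21242/1635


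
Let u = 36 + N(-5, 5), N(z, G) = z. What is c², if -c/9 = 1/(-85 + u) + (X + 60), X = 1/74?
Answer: 3592204225/12321 ≈ 2.9155e+5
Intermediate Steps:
X = 1/74 ≈ 0.013514
u = 31 (u = 36 - 5 = 31)
c = -59935/111 (c = -9*(1/(-85 + 31) + (1/74 + 60)) = -9*(1/(-54) + 4441/74) = -9*(-1/54 + 4441/74) = -9*59935/999 = -59935/111 ≈ -539.96)
c² = (-59935/111)² = 3592204225/12321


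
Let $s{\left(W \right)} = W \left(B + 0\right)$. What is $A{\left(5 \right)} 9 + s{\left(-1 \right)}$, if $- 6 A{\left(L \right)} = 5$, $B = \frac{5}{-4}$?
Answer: $- \frac{25}{4} \approx -6.25$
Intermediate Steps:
$B = - \frac{5}{4}$ ($B = 5 \left(- \frac{1}{4}\right) = - \frac{5}{4} \approx -1.25$)
$A{\left(L \right)} = - \frac{5}{6}$ ($A{\left(L \right)} = \left(- \frac{1}{6}\right) 5 = - \frac{5}{6}$)
$s{\left(W \right)} = - \frac{5 W}{4}$ ($s{\left(W \right)} = W \left(- \frac{5}{4} + 0\right) = W \left(- \frac{5}{4}\right) = - \frac{5 W}{4}$)
$A{\left(5 \right)} 9 + s{\left(-1 \right)} = \left(- \frac{5}{6}\right) 9 - - \frac{5}{4} = - \frac{15}{2} + \frac{5}{4} = - \frac{25}{4}$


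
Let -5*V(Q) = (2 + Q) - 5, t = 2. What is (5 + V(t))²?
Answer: 676/25 ≈ 27.040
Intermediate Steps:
V(Q) = ⅗ - Q/5 (V(Q) = -((2 + Q) - 5)/5 = -(-3 + Q)/5 = ⅗ - Q/5)
(5 + V(t))² = (5 + (⅗ - ⅕*2))² = (5 + (⅗ - ⅖))² = (5 + ⅕)² = (26/5)² = 676/25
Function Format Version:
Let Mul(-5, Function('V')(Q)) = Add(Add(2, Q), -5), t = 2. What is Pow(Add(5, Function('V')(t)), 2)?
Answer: Rational(676, 25) ≈ 27.040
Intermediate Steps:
Function('V')(Q) = Add(Rational(3, 5), Mul(Rational(-1, 5), Q)) (Function('V')(Q) = Mul(Rational(-1, 5), Add(Add(2, Q), -5)) = Mul(Rational(-1, 5), Add(-3, Q)) = Add(Rational(3, 5), Mul(Rational(-1, 5), Q)))
Pow(Add(5, Function('V')(t)), 2) = Pow(Add(5, Add(Rational(3, 5), Mul(Rational(-1, 5), 2))), 2) = Pow(Add(5, Add(Rational(3, 5), Rational(-2, 5))), 2) = Pow(Add(5, Rational(1, 5)), 2) = Pow(Rational(26, 5), 2) = Rational(676, 25)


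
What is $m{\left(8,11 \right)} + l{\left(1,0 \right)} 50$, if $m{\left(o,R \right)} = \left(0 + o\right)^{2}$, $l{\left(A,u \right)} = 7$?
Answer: $414$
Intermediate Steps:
$m{\left(o,R \right)} = o^{2}$
$m{\left(8,11 \right)} + l{\left(1,0 \right)} 50 = 8^{2} + 7 \cdot 50 = 64 + 350 = 414$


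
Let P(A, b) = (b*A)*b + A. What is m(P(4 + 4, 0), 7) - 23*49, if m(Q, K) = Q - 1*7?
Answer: -1126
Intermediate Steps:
P(A, b) = A + A*b**2 (P(A, b) = (A*b)*b + A = A*b**2 + A = A + A*b**2)
m(Q, K) = -7 + Q (m(Q, K) = Q - 7 = -7 + Q)
m(P(4 + 4, 0), 7) - 23*49 = (-7 + (4 + 4)*(1 + 0**2)) - 23*49 = (-7 + 8*(1 + 0)) - 1127 = (-7 + 8*1) - 1127 = (-7 + 8) - 1127 = 1 - 1127 = -1126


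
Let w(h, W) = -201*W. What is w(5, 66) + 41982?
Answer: 28716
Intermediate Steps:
w(5, 66) + 41982 = -201*66 + 41982 = -13266 + 41982 = 28716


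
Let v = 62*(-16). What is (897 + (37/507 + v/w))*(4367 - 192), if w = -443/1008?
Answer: 2957783092000/224601 ≈ 1.3169e+7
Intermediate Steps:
v = -992
w = -443/1008 (w = -443*1/1008 = -443/1008 ≈ -0.43948)
(897 + (37/507 + v/w))*(4367 - 192) = (897 + (37/507 - 992/(-443/1008)))*(4367 - 192) = (897 + (37*(1/507) - 992*(-1008/443)))*4175 = (897 + (37/507 + 999936/443))*4175 = (897 + 506983943/224601)*4175 = (708451040/224601)*4175 = 2957783092000/224601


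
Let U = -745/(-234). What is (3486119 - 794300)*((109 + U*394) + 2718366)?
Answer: 7321019278380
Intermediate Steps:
U = 745/234 (U = -745*(-1/234) = 745/234 ≈ 3.1838)
(3486119 - 794300)*((109 + U*394) + 2718366) = (3486119 - 794300)*((109 + (745/234)*394) + 2718366) = 2691819*((109 + 146765/117) + 2718366) = 2691819*(159518/117 + 2718366) = 2691819*(318208340/117) = 7321019278380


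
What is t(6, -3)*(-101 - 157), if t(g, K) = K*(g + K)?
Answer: 2322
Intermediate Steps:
t(g, K) = K*(K + g)
t(6, -3)*(-101 - 157) = (-3*(-3 + 6))*(-101 - 157) = -3*3*(-258) = -9*(-258) = 2322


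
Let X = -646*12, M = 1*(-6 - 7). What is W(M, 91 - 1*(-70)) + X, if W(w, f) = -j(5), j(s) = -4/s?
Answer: -38756/5 ≈ -7751.2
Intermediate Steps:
M = -13 (M = 1*(-13) = -13)
W(w, f) = 4/5 (W(w, f) = -(-4)/5 = -1*(-4/5) = 4/5)
X = -7752
W(M, 91 - 1*(-70)) + X = 4/5 - 7752 = -38756/5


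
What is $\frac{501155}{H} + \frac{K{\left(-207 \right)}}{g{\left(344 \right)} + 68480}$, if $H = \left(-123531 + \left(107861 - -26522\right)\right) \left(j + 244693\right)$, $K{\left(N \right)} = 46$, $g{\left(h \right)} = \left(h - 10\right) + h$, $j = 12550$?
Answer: $\frac{81536262573}{96530772223844} \approx 0.00084467$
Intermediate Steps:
$g{\left(h \right)} = -10 + 2 h$ ($g{\left(h \right)} = \left(-10 + h\right) + h = -10 + 2 h$)
$H = 2791601036$ ($H = \left(-123531 + \left(107861 - -26522\right)\right) \left(12550 + 244693\right) = \left(-123531 + \left(107861 + 26522\right)\right) 257243 = \left(-123531 + 134383\right) 257243 = 10852 \cdot 257243 = 2791601036$)
$\frac{501155}{H} + \frac{K{\left(-207 \right)}}{g{\left(344 \right)} + 68480} = \frac{501155}{2791601036} + \frac{46}{\left(-10 + 2 \cdot 344\right) + 68480} = 501155 \cdot \frac{1}{2791601036} + \frac{46}{\left(-10 + 688\right) + 68480} = \frac{501155}{2791601036} + \frac{46}{678 + 68480} = \frac{501155}{2791601036} + \frac{46}{69158} = \frac{501155}{2791601036} + 46 \cdot \frac{1}{69158} = \frac{501155}{2791601036} + \frac{23}{34579} = \frac{81536262573}{96530772223844}$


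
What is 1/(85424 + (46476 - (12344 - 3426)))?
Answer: 1/122982 ≈ 8.1313e-6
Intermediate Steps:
1/(85424 + (46476 - (12344 - 3426))) = 1/(85424 + (46476 - 1*8918)) = 1/(85424 + (46476 - 8918)) = 1/(85424 + 37558) = 1/122982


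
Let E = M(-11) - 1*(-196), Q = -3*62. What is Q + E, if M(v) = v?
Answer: -1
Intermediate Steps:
Q = -186
E = 185 (E = -11 - 1*(-196) = -11 + 196 = 185)
Q + E = -186 + 185 = -1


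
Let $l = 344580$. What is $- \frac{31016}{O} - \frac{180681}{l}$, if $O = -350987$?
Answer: $- \frac{17576396289}{40314366820} \approx -0.43598$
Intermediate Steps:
$- \frac{31016}{O} - \frac{180681}{l} = - \frac{31016}{-350987} - \frac{180681}{344580} = \left(-31016\right) \left(- \frac{1}{350987}\right) - \frac{60227}{114860} = \frac{31016}{350987} - \frac{60227}{114860} = - \frac{17576396289}{40314366820}$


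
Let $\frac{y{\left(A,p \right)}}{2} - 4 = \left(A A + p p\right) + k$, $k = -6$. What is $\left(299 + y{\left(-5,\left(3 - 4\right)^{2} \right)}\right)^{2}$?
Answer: $120409$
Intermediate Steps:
$y{\left(A,p \right)} = -4 + 2 A^{2} + 2 p^{2}$ ($y{\left(A,p \right)} = 8 + 2 \left(\left(A A + p p\right) - 6\right) = 8 + 2 \left(\left(A^{2} + p^{2}\right) - 6\right) = 8 + 2 \left(-6 + A^{2} + p^{2}\right) = 8 + \left(-12 + 2 A^{2} + 2 p^{2}\right) = -4 + 2 A^{2} + 2 p^{2}$)
$\left(299 + y{\left(-5,\left(3 - 4\right)^{2} \right)}\right)^{2} = \left(299 + \left(-4 + 2 \left(-5\right)^{2} + 2 \left(\left(3 - 4\right)^{2}\right)^{2}\right)\right)^{2} = \left(299 + \left(-4 + 2 \cdot 25 + 2 \left(\left(-1\right)^{2}\right)^{2}\right)\right)^{2} = \left(299 + \left(-4 + 50 + 2 \cdot 1^{2}\right)\right)^{2} = \left(299 + \left(-4 + 50 + 2 \cdot 1\right)\right)^{2} = \left(299 + \left(-4 + 50 + 2\right)\right)^{2} = \left(299 + 48\right)^{2} = 347^{2} = 120409$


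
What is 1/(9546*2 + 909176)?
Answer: 1/928268 ≈ 1.0773e-6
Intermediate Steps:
1/(9546*2 + 909176) = 1/(19092 + 909176) = 1/928268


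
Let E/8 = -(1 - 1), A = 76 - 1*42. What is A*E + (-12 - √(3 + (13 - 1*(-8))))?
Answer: -12 - 2*√6 ≈ -16.899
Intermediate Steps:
A = 34 (A = 76 - 42 = 34)
E = 0 (E = 8*(-(1 - 1)) = 8*(-1*0) = 8*0 = 0)
A*E + (-12 - √(3 + (13 - 1*(-8)))) = 34*0 + (-12 - √(3 + (13 - 1*(-8)))) = 0 + (-12 - √(3 + (13 + 8))) = 0 + (-12 - √(3 + 21)) = 0 + (-12 - √24) = 0 + (-12 - 2*√6) = -12 - 2*√6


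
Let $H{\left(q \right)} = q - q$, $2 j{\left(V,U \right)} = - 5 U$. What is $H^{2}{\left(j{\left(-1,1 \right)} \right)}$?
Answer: $0$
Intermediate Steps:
$j{\left(V,U \right)} = - \frac{5 U}{2}$ ($j{\left(V,U \right)} = \frac{\left(-5\right) U}{2} = - \frac{5 U}{2}$)
$H{\left(q \right)} = 0$
$H^{2}{\left(j{\left(-1,1 \right)} \right)} = 0^{2} = 0$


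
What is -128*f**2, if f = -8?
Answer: -8192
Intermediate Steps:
-128*f**2 = -128*(-8)**2 = -128*64 = -8192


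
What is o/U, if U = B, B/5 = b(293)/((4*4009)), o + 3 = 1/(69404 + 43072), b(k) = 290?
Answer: -1352744843/40772550 ≈ -33.178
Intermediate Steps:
o = -337427/112476 (o = -3 + 1/(69404 + 43072) = -3 + 1/112476 = -337427/112476 ≈ -3.0000)
B = 725/8018 (B = 5*(290/((4*4009))) = 5*(290/16036) = 5*(290*(1/16036)) = 5*(145/8018) = 725/8018 ≈ 0.090422)
U = 725/8018 ≈ 0.090422
o/U = -337427/(112476*725/8018) = -337427/112476*8018/725 = -1352744843/40772550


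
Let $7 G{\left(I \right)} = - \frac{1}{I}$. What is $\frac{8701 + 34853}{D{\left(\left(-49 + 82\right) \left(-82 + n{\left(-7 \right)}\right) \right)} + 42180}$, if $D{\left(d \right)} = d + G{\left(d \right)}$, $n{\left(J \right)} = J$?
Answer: $\frac{447713343}{403398419} \approx 1.1099$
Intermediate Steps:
$G{\left(I \right)} = - \frac{1}{7 I}$ ($G{\left(I \right)} = \frac{\left(-1\right) \frac{1}{I}}{7} = - \frac{1}{7 I}$)
$D{\left(d \right)} = d - \frac{1}{7 d}$
$\frac{8701 + 34853}{D{\left(\left(-49 + 82\right) \left(-82 + n{\left(-7 \right)}\right) \right)} + 42180} = \frac{8701 + 34853}{\left(\left(-49 + 82\right) \left(-82 - 7\right) - \frac{1}{7 \left(-49 + 82\right) \left(-82 - 7\right)}\right) + 42180} = \frac{43554}{\left(33 \left(-89\right) - \frac{1}{7 \cdot 33 \left(-89\right)}\right) + 42180} = \frac{43554}{\left(-2937 - \frac{1}{7 \left(-2937\right)}\right) + 42180} = \frac{43554}{\left(-2937 - - \frac{1}{20559}\right) + 42180} = \frac{43554}{\left(-2937 + \frac{1}{20559}\right) + 42180} = \frac{43554}{- \frac{60381782}{20559} + 42180} = \frac{43554}{\frac{806796838}{20559}} = 43554 \cdot \frac{20559}{806796838} = \frac{447713343}{403398419}$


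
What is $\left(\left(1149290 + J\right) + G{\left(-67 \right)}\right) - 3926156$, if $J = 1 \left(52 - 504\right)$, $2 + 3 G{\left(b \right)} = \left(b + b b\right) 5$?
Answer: $- \frac{8309846}{3} \approx -2.7699 \cdot 10^{6}$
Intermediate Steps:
$G{\left(b \right)} = - \frac{2}{3} + \frac{5 b}{3} + \frac{5 b^{2}}{3}$ ($G{\left(b \right)} = - \frac{2}{3} + \frac{\left(b + b b\right) 5}{3} = - \frac{2}{3} + \frac{\left(b + b^{2}\right) 5}{3} = - \frac{2}{3} + \frac{5 b + 5 b^{2}}{3} = - \frac{2}{3} + \left(\frac{5 b}{3} + \frac{5 b^{2}}{3}\right) = - \frac{2}{3} + \frac{5 b}{3} + \frac{5 b^{2}}{3}$)
$J = -452$ ($J = 1 \left(-452\right) = -452$)
$\left(\left(1149290 + J\right) + G{\left(-67 \right)}\right) - 3926156 = \left(\left(1149290 - 452\right) + \left(- \frac{2}{3} + \frac{5}{3} \left(-67\right) + \frac{5 \left(-67\right)^{2}}{3}\right)\right) - 3926156 = \left(1148838 - - \frac{22108}{3}\right) - 3926156 = \left(1148838 + \frac{22108}{3}\right) - 3926156 = \frac{3468622}{3} - 3926156 = - \frac{8309846}{3}$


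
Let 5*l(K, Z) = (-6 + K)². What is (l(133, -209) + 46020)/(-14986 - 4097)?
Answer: -246229/95415 ≈ -2.5806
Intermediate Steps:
l(K, Z) = (-6 + K)²/5
(l(133, -209) + 46020)/(-14986 - 4097) = ((-6 + 133)²/5 + 46020)/(-14986 - 4097) = ((⅕)*127² + 46020)/(-19083) = ((⅕)*16129 + 46020)*(-1/19083) = (16129/5 + 46020)*(-1/19083) = (246229/5)*(-1/19083) = -246229/95415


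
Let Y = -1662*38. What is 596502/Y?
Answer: -99417/10526 ≈ -9.4449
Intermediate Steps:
Y = -63156
596502/Y = 596502/(-63156) = 596502*(-1/63156) = -99417/10526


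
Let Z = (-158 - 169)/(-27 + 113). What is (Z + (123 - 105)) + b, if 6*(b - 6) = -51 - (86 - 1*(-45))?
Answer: -2615/258 ≈ -10.136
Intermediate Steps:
b = -73/3 (b = 6 + (-51 - (86 - 1*(-45)))/6 = 6 + (-51 - (86 + 45))/6 = 6 + (-51 - 1*131)/6 = 6 + (-51 - 131)/6 = 6 + (⅙)*(-182) = 6 - 91/3 = -73/3 ≈ -24.333)
Z = -327/86 ≈ -3.8023
(Z + (123 - 105)) + b = (-327/86 + (123 - 105)) - 73/3 = (-327/86 + 18) - 73/3 = 1221/86 - 73/3 = -2615/258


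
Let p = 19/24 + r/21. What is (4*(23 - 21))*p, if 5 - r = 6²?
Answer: -115/21 ≈ -5.4762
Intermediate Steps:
r = -31 (r = 5 - 1*6² = 5 - 1*36 = 5 - 36 = -31)
p = -115/168 (p = 19/24 - 31/21 = -115/168 ≈ -0.68452)
(4*(23 - 21))*p = (4*(23 - 21))*(-115/168) = (4*2)*(-115/168) = 8*(-115/168) = -115/21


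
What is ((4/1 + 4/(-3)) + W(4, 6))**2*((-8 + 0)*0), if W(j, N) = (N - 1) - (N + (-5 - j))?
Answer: 0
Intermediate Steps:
W(j, N) = 4 + j (W(j, N) = (-1 + N) - (-5 + N - j) = (-1 + N) + (5 + j - N) = 4 + j)
((4/1 + 4/(-3)) + W(4, 6))**2*((-8 + 0)*0) = ((4/1 + 4/(-3)) + (4 + 4))**2*((-8 + 0)*0) = ((4*1 + 4*(-1/3)) + 8)**2*(-8*0) = ((4 - 4/3) + 8)**2*0 = (8/3 + 8)**2*0 = (32/3)**2*0 = (1024/9)*0 = 0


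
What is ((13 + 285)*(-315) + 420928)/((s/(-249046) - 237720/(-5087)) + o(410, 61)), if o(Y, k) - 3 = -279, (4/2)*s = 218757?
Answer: -118385371337176/83147647389 ≈ -1423.8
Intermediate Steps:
s = 218757/2 (s = (½)*218757 = 218757/2 ≈ 1.0938e+5)
o(Y, k) = -276 (o(Y, k) = 3 - 279 = -276)
((13 + 285)*(-315) + 420928)/((s/(-249046) - 237720/(-5087)) + o(410, 61)) = ((13 + 285)*(-315) + 420928)/(((218757/2)/(-249046) - 237720/(-5087)) - 276) = (298*(-315) + 420928)/(((218757/2)*(-1/249046) - 237720*(-1/5087)) - 276) = (-93870 + 420928)/((-31251/71156 + 237720/5087) - 276) = 327058/(16756230483/361970572 - 276) = 327058/(-83147647389/361970572) = 327058*(-361970572/83147647389) = -118385371337176/83147647389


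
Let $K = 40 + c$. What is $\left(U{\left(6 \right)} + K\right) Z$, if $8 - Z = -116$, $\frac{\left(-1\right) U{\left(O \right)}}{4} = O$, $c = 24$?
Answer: $4960$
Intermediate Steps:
$U{\left(O \right)} = - 4 O$
$Z = 124$ ($Z = 8 - -116 = 8 + 116 = 124$)
$K = 64$ ($K = 40 + 24 = 64$)
$\left(U{\left(6 \right)} + K\right) Z = \left(\left(-4\right) 6 + 64\right) 124 = \left(-24 + 64\right) 124 = 40 \cdot 124 = 4960$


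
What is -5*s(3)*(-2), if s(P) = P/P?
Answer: 10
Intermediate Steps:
s(P) = 1
-5*s(3)*(-2) = -5*1*(-2) = -5*(-2) = 10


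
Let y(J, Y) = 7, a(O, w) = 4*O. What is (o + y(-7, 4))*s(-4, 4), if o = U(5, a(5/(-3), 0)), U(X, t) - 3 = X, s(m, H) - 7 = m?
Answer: 45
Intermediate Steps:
s(m, H) = 7 + m
U(X, t) = 3 + X
o = 8 (o = 3 + 5 = 8)
(o + y(-7, 4))*s(-4, 4) = (8 + 7)*(7 - 4) = 15*3 = 45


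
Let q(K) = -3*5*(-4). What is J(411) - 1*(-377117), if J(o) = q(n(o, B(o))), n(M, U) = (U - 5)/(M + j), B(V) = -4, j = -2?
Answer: 377177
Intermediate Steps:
n(M, U) = (-5 + U)/(-2 + M) (n(M, U) = (U - 5)/(M - 2) = (-5 + U)/(-2 + M))
q(K) = 60 (q(K) = -15*(-4) = 60)
J(o) = 60
J(411) - 1*(-377117) = 60 - 1*(-377117) = 60 + 377117 = 377177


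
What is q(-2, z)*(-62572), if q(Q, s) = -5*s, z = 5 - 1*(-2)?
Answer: 2190020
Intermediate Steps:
z = 7 (z = 5 + 2 = 7)
q(-2, z)*(-62572) = -5*7*(-62572) = -35*(-62572) = 2190020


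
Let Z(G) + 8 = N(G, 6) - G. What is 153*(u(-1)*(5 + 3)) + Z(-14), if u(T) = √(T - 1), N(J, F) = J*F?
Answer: -78 + 1224*I*√2 ≈ -78.0 + 1731.0*I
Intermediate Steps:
N(J, F) = F*J
u(T) = √(-1 + T)
Z(G) = -8 + 5*G (Z(G) = -8 + (6*G - G) = -8 + 5*G)
153*(u(-1)*(5 + 3)) + Z(-14) = 153*(√(-1 - 1)*(5 + 3)) + (-8 + 5*(-14)) = 153*(√(-2)*8) + (-8 - 70) = 153*((I*√2)*8) - 78 = 153*(8*I*√2) - 78 = 1224*I*√2 - 78 = -78 + 1224*I*√2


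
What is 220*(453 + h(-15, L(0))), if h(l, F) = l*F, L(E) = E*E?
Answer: 99660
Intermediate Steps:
L(E) = E²
h(l, F) = F*l
220*(453 + h(-15, L(0))) = 220*(453 + 0²*(-15)) = 220*(453 + 0*(-15)) = 220*(453 + 0) = 220*453 = 99660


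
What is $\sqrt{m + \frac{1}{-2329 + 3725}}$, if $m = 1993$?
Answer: $\frac{\sqrt{970997921}}{698} \approx 44.643$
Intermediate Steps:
$\sqrt{m + \frac{1}{-2329 + 3725}} = \sqrt{1993 + \frac{1}{-2329 + 3725}} = \sqrt{1993 + \frac{1}{1396}} = \sqrt{\frac{2782229}{1396}} = \frac{\sqrt{970997921}}{698}$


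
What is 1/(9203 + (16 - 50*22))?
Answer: 1/8119 ≈ 0.00012317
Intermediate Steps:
1/(9203 + (16 - 50*22)) = 1/(9203 + (16 - 1100)) = 1/(9203 - 1084) = 1/8119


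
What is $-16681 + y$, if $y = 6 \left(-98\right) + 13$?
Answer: $-17256$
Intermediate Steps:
$y = -575$ ($y = -588 + 13 = -575$)
$-16681 + y = -16681 - 575 = -17256$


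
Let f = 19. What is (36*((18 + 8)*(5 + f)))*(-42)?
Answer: -943488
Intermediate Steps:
(36*((18 + 8)*(5 + f)))*(-42) = (36*((18 + 8)*(5 + 19)))*(-42) = (36*(26*24))*(-42) = (36*624)*(-42) = 22464*(-42) = -943488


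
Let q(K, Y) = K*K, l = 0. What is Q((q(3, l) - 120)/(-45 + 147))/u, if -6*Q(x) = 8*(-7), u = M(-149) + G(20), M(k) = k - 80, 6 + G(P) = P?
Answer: -28/645 ≈ -0.043411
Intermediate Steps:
G(P) = -6 + P
q(K, Y) = K**2
M(k) = -80 + k
u = -215 (u = (-80 - 149) + (-6 + 20) = -229 + 14 = -215)
Q(x) = 28/3 (Q(x) = -4*(-7)/3 = -1/6*(-56) = 28/3)
Q((q(3, l) - 120)/(-45 + 147))/u = (28/3)/(-215) = (28/3)*(-1/215) = -28/645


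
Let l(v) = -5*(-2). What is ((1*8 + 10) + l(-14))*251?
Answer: 7028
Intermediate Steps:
l(v) = 10
((1*8 + 10) + l(-14))*251 = ((1*8 + 10) + 10)*251 = ((8 + 10) + 10)*251 = (18 + 10)*251 = 28*251 = 7028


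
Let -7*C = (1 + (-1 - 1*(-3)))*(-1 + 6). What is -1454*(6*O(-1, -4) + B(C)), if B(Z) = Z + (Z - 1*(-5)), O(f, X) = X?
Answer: 237002/7 ≈ 33857.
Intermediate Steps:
C = -15/7 (C = -(1 + (-1 - 1*(-3)))*(-1 + 6)/7 = -(1 + (-1 + 3))*5/7 = -(1 + 2)*5/7 = -3*5/7 = -⅐*15 = -15/7 ≈ -2.1429)
B(Z) = 5 + 2*Z (B(Z) = Z + (Z + 5) = Z + (5 + Z) = 5 + 2*Z)
-1454*(6*O(-1, -4) + B(C)) = -1454*(6*(-4) + (5 + 2*(-15/7))) = -1454*(-24 + (5 - 30/7)) = -1454*(-24 + 5/7) = -1454*(-163/7) = 237002/7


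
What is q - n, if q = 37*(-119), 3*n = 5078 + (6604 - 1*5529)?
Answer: -6454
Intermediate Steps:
n = 2051 (n = (5078 + (6604 - 1*5529))/3 = (5078 + (6604 - 5529))/3 = (5078 + 1075)/3 = (⅓)*6153 = 2051)
q = -4403
q - n = -4403 - 1*2051 = -4403 - 2051 = -6454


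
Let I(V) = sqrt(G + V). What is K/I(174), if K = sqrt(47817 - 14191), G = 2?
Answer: sqrt(369886)/44 ≈ 13.822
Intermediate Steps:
K = sqrt(33626) ≈ 183.37
I(V) = sqrt(2 + V)
K/I(174) = sqrt(33626)/(sqrt(2 + 174)) = sqrt(33626)/(sqrt(176)) = sqrt(33626)/((4*sqrt(11))) = sqrt(33626)*(sqrt(11)/44) = sqrt(369886)/44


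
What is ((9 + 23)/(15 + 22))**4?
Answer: 1048576/1874161 ≈ 0.55949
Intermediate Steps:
((9 + 23)/(15 + 22))**4 = (32/37)**4 = 1048576/1874161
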